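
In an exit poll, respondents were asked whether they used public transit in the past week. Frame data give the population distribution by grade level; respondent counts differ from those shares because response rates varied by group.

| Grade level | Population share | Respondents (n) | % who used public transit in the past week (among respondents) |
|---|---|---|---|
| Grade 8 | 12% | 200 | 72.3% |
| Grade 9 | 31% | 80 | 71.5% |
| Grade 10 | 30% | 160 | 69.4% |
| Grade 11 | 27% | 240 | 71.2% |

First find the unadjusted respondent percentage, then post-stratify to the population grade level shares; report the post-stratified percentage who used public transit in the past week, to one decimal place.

70.9%

Naive respondent-only estimate (weights = respondent counts):
  (200/680)×72.3 + (80/680)×71.5 + (160/680)×69.4 + (240/680)×71.2 = 71.1353%
Post-stratifying to population shares instead:
  0.12×72.3 + 0.31×71.5 + 0.3×69.4 + 0.27×71.2 = 70.885%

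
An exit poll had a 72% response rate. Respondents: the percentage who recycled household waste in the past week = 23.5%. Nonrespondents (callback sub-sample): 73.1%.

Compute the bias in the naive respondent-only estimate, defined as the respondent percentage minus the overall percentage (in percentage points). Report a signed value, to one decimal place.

Nonresponse fraction = 1 − 0.72 = 0.28.
Bias = (nonresponse fraction) × (respondent percentage − nonrespondent percentage)
     = 0.28 × (23.5 − 73.1) = 0.28 × -49.6 = -13.888.

-13.9 percentage points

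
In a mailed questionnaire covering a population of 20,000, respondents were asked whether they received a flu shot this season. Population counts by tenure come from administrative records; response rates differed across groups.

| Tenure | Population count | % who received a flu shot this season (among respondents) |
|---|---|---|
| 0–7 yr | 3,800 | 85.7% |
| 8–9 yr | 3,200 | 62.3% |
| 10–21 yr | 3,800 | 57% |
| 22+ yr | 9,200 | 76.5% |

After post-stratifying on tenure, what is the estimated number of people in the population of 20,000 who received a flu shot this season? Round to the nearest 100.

Each cell contributes its population count × the respondent rate:
  0–7 yr: 3,800 × 85.7% = 3256.6
  8–9 yr: 3,200 × 62.3% = 1993.6
  10–21 yr: 3,800 × 57% = 2166
  22+ yr: 9,200 × 76.5% = 7038
Estimated total = 14454.2 → 14,500.

14,500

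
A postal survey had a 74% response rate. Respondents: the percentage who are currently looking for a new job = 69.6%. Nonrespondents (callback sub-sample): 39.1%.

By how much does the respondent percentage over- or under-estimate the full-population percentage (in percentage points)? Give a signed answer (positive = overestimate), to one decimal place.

Nonresponse fraction = 1 − 0.74 = 0.26.
Bias = (nonresponse fraction) × (respondent percentage − nonrespondent percentage)
     = 0.26 × (69.6 − 39.1) = 0.26 × 30.5 = 7.93.

+7.9 percentage points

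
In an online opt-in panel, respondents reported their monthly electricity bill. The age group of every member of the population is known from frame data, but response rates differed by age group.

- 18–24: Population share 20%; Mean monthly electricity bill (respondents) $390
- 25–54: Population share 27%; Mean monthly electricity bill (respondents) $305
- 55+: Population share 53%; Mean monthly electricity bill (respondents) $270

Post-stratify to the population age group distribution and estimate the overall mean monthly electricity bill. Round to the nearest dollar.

Reweight to the known age group distribution:
  18–24: 0.2 × 390 = 78
  25–54: 0.27 × 305 = 82.35
  55+: 0.53 × 270 = 143.1
Post-stratified estimate = 303.45 → $303.

$303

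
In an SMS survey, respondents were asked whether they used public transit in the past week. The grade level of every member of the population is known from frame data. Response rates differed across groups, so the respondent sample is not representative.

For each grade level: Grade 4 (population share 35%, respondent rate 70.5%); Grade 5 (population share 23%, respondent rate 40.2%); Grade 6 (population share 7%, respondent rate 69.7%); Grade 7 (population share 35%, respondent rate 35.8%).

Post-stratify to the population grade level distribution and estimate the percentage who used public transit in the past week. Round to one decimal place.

Post-stratification weights by population share, not respondent share:
  Grade 4: 0.35 × 70.5 = 24.675
  Grade 5: 0.23 × 40.2 = 9.246
  Grade 6: 0.07 × 69.7 = 4.879
  Grade 7: 0.35 × 35.8 = 12.53
Post-stratified estimate = 51.33 → 51.3%.

51.3%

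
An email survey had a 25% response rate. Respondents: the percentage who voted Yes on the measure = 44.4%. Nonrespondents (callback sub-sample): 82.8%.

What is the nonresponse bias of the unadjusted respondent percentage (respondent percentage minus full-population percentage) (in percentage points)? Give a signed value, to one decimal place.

Nonresponse fraction = 1 − 0.25 = 0.75.
Bias = (nonresponse fraction) × (respondent percentage − nonrespondent percentage)
     = 0.75 × (44.4 − 82.8) = 0.75 × -38.4 = -28.8.

-28.8 percentage points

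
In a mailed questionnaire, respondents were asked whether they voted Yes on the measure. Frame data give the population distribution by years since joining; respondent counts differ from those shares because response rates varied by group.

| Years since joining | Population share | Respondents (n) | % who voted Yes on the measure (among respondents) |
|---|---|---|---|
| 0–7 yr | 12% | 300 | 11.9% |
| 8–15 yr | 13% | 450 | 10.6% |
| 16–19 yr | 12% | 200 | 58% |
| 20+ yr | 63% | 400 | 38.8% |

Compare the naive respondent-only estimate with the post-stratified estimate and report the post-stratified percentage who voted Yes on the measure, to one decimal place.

34.2%

Without adjustment, the pooled respondent share is:
  (300/1350)×11.9 + (450/1350)×10.6 + (200/1350)×58 + (400/1350)×38.8 = 26.2667%
Post-stratifying to population shares instead:
  0.12×11.9 + 0.13×10.6 + 0.12×58 + 0.63×38.8 = 34.21%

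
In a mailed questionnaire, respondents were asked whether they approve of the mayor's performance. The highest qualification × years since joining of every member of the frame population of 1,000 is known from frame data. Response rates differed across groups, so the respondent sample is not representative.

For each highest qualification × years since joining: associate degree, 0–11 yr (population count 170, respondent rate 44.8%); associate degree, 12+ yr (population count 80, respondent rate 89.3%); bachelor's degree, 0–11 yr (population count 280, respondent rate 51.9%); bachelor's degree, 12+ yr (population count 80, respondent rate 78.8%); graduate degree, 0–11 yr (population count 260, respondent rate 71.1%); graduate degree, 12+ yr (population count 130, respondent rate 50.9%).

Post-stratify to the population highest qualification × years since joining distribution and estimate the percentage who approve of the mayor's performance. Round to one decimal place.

Each cell contributes population-share × respondent value:
  associate degree, 0–11 yr: (170/1,000) × 44.8 = 7.616
  associate degree, 12+ yr: (80/1,000) × 89.3 = 7.144
  bachelor's degree, 0–11 yr: (280/1,000) × 51.9 = 14.532
  bachelor's degree, 12+ yr: (80/1,000) × 78.8 = 6.304
  graduate degree, 0–11 yr: (260/1,000) × 71.1 = 18.486
  graduate degree, 12+ yr: (130/1,000) × 50.9 = 6.617
Post-stratified estimate = 60.699 → 60.7%.

60.7%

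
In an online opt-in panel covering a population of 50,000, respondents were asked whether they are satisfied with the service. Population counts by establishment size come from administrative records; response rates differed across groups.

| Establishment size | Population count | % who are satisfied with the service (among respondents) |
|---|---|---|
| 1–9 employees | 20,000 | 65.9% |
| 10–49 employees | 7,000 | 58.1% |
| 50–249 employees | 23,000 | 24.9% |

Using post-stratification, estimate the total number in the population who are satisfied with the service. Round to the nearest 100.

23,000

Estimated count per cell = population count × respondent percentage:
  1–9 employees: 20,000 × 65.9% = 13,180
  10–49 employees: 7,000 × 58.1% = 4067
  50–249 employees: 23,000 × 24.9% = 5727
Estimated total = 22,974 → 23,000.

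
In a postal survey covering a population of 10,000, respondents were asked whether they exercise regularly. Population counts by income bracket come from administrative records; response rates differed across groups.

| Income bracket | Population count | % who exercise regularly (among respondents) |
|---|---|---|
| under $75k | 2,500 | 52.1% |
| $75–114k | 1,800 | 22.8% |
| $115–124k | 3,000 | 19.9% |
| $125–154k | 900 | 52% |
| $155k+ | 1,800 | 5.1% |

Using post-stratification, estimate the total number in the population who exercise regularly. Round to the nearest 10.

2,870

Each cell contributes its population count × the respondent rate:
  under $75k: 2,500 × 52.1% = 1302.5
  $75–114k: 1,800 × 22.8% = 410.4
  $115–124k: 3,000 × 19.9% = 597
  $125–154k: 900 × 52% = 468
  $155k+: 1,800 × 5.1% = 91.8
Estimated total = 2869.7 → 2,870.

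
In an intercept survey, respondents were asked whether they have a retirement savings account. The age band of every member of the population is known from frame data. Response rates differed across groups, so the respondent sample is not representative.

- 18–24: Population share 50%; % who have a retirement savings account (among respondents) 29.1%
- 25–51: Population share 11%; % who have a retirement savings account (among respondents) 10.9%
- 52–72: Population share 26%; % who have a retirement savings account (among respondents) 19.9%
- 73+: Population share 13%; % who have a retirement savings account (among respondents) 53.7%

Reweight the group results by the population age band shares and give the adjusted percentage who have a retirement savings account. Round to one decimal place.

Post-stratification weights by population share, not respondent share:
  18–24: 0.5 × 29.1 = 14.55
  25–51: 0.11 × 10.9 = 1.199
  52–72: 0.26 × 19.9 = 5.174
  73+: 0.13 × 53.7 = 6.981
Post-stratified estimate = 27.904 → 27.9%.

27.9%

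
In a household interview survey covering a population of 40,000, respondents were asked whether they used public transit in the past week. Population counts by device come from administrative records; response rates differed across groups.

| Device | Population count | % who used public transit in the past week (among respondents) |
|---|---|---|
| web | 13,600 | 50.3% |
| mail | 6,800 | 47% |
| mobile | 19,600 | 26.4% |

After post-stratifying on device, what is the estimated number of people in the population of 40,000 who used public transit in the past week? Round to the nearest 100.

Apply each group's respondent rate to its population count:
  web: 13,600 × 50.3% = 6840.8
  mail: 6,800 × 47% = 3196
  mobile: 19,600 × 26.4% = 5174.4
Estimated total = 15211.2 → 15,200.

15,200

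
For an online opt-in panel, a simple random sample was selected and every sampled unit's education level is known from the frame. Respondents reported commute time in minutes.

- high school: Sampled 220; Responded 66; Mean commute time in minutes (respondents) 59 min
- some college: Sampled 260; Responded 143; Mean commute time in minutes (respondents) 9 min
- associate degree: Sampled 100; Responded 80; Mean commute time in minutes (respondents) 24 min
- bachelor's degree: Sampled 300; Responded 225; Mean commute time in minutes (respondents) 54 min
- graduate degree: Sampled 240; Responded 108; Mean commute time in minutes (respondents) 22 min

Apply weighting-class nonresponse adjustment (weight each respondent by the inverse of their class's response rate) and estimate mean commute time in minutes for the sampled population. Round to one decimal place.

35.0

Class response rates: high school 66/220 = 30%, some college 143/260 = 55%, associate degree 80/100 = 80%, bachelor's degree 225/300 = 75%, graduate degree 108/240 = 45%.
Each respondent's weight = sampled/responded in their class; summing within a class gives n_sampled, so:
  high school: 220 × 59 = 12,980
  some college: 260 × 9 = 2340
  associate degree: 100 × 24 = 2400
  bachelor's degree: 300 × 54 = 16,200
  graduate degree: 240 × 22 = 5280
Adjusted estimate = 39,200 / 1,120 = 35 → 35.0.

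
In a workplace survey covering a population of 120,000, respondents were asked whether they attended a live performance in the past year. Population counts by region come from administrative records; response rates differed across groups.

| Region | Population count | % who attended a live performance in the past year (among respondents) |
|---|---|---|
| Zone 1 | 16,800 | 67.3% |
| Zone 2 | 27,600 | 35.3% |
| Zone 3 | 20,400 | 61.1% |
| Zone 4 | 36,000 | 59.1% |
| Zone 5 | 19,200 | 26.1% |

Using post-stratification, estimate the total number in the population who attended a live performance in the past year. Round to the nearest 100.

59,800

Estimated count per cell = population count × respondent percentage:
  Zone 1: 16,800 × 67.3% = 11306.4
  Zone 2: 27,600 × 35.3% = 9742.8
  Zone 3: 20,400 × 61.1% = 12464.4
  Zone 4: 36,000 × 59.1% = 21,276
  Zone 5: 19,200 × 26.1% = 5011.2
Estimated total = 59800.8 → 59,800.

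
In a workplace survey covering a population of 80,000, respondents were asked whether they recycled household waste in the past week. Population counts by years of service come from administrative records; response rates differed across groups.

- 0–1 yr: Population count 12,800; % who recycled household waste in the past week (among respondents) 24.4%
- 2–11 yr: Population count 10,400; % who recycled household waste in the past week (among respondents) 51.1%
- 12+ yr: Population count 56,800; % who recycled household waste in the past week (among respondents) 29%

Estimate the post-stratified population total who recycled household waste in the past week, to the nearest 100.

Each cell contributes its population count × the respondent rate:
  0–1 yr: 12,800 × 24.4% = 3123.2
  2–11 yr: 10,400 × 51.1% = 5314.4
  12+ yr: 56,800 × 29% = 16,472
Estimated total = 24909.6 → 24,900.

24,900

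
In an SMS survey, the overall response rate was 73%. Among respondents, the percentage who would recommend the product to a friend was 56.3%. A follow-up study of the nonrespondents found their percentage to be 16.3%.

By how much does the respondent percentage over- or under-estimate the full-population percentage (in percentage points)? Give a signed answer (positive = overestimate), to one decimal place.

+10.8 percentage points

Nonresponse fraction = 1 − 0.73 = 0.27.
Bias = (nonresponse fraction) × (respondent percentage − nonrespondent percentage)
     = 0.27 × (56.3 − 16.3) = 0.27 × 40 = 10.8.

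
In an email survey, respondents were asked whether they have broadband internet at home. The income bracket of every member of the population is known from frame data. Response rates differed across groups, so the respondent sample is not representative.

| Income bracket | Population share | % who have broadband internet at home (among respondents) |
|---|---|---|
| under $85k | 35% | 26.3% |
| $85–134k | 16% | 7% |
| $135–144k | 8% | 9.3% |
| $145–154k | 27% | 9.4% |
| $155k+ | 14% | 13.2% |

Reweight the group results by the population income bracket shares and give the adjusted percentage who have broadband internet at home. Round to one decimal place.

Post-stratification weights by population share, not respondent share:
  under $85k: 0.35 × 26.3 = 9.205
  $85–134k: 0.16 × 7 = 1.12
  $135–144k: 0.08 × 9.3 = 0.744
  $145–154k: 0.27 × 9.4 = 2.538
  $155k+: 0.14 × 13.2 = 1.848
Post-stratified estimate = 15.455 → 15.5%.

15.5%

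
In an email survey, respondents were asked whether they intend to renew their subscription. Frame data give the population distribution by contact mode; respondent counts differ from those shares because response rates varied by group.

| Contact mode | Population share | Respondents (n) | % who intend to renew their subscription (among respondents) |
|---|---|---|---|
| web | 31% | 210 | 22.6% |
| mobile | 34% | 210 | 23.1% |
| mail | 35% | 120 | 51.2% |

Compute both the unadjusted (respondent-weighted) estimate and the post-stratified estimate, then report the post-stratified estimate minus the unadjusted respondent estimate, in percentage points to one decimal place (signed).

+3.6 percentage points

Unadjusted (pooled respondent) estimate weights by respondent counts:
  (210/540)×22.6 + (210/540)×23.1 + (120/540)×51.2 = 29.15%
Post-stratified estimate weights by population shares:
  0.31×22.6 + 0.34×23.1 + 0.35×51.2 = 32.78%
Difference = 32.78 − 29.15 = 3.63 pp.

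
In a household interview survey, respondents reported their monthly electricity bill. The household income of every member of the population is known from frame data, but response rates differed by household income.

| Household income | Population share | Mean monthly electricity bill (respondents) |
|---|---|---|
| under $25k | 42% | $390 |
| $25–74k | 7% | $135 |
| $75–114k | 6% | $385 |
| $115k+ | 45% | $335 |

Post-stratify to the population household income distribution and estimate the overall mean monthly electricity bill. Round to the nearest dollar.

$347

Weight each group's respondent value by its population share:
  under $25k: 0.42 × 390 = 163.8
  $25–74k: 0.07 × 135 = 9.45
  $75–114k: 0.06 × 385 = 23.1
  $115k+: 0.45 × 335 = 150.75
Post-stratified estimate = 347.1 → $347.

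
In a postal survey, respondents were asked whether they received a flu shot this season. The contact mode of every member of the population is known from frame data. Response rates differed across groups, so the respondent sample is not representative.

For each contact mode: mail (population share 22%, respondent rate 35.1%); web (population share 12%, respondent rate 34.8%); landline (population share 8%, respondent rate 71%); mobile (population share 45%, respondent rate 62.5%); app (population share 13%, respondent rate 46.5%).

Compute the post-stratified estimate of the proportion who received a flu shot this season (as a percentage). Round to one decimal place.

51.7%

Post-stratification weights by population share, not respondent share:
  mail: 0.22 × 35.1 = 7.722
  web: 0.12 × 34.8 = 4.176
  landline: 0.08 × 71 = 5.68
  mobile: 0.45 × 62.5 = 28.125
  app: 0.13 × 46.5 = 6.045
Post-stratified estimate = 51.748 → 51.7%.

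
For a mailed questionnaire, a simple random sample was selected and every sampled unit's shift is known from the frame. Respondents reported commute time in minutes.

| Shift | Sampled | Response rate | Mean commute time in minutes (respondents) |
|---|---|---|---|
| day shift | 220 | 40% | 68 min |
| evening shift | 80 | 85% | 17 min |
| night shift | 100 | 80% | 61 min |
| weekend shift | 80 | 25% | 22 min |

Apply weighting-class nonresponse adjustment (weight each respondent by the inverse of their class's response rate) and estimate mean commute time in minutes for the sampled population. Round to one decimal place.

50.4

Each respondent's weight = sampled/responded in their class; summing within a class gives n_sampled, so:
  day shift: 220 × 68 = 14,960
  evening shift: 80 × 17 = 1360
  night shift: 100 × 61 = 6100
  weekend shift: 80 × 22 = 1760
Adjusted estimate = 24,180 / 480 = 50.375 → 50.4.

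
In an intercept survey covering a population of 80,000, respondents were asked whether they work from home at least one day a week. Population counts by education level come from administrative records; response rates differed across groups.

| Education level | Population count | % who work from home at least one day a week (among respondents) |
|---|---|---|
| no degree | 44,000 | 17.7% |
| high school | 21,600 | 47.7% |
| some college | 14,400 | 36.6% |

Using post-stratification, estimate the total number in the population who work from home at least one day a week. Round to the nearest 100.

23,400

Each cell contributes its population count × the respondent rate:
  no degree: 44,000 × 17.7% = 7788
  high school: 21,600 × 47.7% = 10303.2
  some college: 14,400 × 36.6% = 5270.4
Estimated total = 23361.6 → 23,400.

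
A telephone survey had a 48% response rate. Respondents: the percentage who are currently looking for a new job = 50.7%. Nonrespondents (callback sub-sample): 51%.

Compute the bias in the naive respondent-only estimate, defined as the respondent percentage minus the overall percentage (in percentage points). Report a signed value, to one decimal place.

-0.2 percentage points

Nonresponse fraction = 1 − 0.48 = 0.52.
Bias = (nonresponse fraction) × (respondent percentage − nonrespondent percentage)
     = 0.52 × (50.7 − 51) = 0.52 × -0.3 = -0.156.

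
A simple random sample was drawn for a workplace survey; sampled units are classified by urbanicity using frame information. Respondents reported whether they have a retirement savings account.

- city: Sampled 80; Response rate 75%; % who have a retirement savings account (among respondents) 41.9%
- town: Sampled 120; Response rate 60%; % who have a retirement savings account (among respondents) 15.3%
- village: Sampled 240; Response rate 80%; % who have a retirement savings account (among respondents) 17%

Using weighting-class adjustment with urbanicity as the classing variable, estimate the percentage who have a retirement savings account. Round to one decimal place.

21.1%

With weight = n_sampled/n_responded per class, the weighted class total is n_sampled:
  city: 80 × 41.9 = 3352
  town: 120 × 15.3 = 1836
  village: 240 × 17 = 4080
Adjusted estimate = 9268 / 440 = 21.0636 → 21.1%.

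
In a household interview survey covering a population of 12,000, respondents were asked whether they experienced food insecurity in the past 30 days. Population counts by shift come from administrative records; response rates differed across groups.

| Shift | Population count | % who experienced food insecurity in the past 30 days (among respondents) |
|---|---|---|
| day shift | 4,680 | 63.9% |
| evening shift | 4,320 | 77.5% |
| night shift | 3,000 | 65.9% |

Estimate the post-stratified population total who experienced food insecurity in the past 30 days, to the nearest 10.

Apply each group's respondent rate to its population count:
  day shift: 4,680 × 63.9% = 2990.52
  evening shift: 4,320 × 77.5% = 3348
  night shift: 3,000 × 65.9% = 1977
Estimated total = 8315.52 → 8,320.

8,320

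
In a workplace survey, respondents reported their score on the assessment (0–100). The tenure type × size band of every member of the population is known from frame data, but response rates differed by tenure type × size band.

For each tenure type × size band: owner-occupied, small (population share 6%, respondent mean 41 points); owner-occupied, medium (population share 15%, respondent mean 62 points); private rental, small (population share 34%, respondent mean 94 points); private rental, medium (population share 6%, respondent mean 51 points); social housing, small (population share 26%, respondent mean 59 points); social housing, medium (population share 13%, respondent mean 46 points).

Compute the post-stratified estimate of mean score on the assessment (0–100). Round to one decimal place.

Weight each group's respondent value by its population share:
  owner-occupied, small: 0.06 × 41 = 2.46
  owner-occupied, medium: 0.15 × 62 = 9.3
  private rental, small: 0.34 × 94 = 31.96
  private rental, medium: 0.06 × 51 = 3.06
  social housing, small: 0.26 × 59 = 15.34
  social housing, medium: 0.13 × 46 = 5.98
Post-stratified estimate = 68.1 → 68.1.

68.1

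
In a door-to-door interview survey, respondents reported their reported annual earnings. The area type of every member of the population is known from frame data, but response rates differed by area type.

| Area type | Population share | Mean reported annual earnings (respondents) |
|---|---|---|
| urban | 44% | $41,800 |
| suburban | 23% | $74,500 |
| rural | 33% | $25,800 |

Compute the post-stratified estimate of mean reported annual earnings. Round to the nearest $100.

Each cell contributes population-share × respondent value:
  urban: 0.44 × 41,800 = 18,392
  suburban: 0.23 × 74,500 = 17,135
  rural: 0.33 × 25,800 = 8514
Post-stratified estimate = 44,041 → $44,000.

$44,000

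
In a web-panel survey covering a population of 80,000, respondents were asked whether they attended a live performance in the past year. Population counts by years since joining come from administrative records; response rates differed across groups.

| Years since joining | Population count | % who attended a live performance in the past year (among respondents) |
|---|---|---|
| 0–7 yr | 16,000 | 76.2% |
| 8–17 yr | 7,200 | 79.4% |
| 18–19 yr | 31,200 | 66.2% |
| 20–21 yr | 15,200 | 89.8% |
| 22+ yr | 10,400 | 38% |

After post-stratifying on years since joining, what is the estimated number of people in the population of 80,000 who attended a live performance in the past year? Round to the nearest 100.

56,200

Estimated count per cell = population count × respondent percentage:
  0–7 yr: 16,000 × 76.2% = 12,192
  8–17 yr: 7,200 × 79.4% = 5716.8
  18–19 yr: 31,200 × 66.2% = 20654.4
  20–21 yr: 15,200 × 89.8% = 13649.6
  22+ yr: 10,400 × 38% = 3952
Estimated total = 56164.8 → 56,200.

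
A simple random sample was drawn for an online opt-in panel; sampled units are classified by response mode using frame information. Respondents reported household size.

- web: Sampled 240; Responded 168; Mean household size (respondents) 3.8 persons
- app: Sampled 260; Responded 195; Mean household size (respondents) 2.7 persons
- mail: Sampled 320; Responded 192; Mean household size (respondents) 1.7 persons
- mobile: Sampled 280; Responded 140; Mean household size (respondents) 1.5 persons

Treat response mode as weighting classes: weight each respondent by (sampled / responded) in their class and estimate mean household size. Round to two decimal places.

Response rates by class: web 168/240 = 70%, app 195/260 = 75%, mail 192/320 = 60%, mobile 140/280 = 50%.
With weight = n_sampled/n_responded per class, the weighted class total is n_sampled:
  web: 240 × 3.8 = 912
  app: 260 × 2.7 = 702
  mail: 320 × 1.7 = 544
  mobile: 280 × 1.5 = 420
Adjusted estimate = 2578 / 1,100 = 2.34364 → 2.34.

2.34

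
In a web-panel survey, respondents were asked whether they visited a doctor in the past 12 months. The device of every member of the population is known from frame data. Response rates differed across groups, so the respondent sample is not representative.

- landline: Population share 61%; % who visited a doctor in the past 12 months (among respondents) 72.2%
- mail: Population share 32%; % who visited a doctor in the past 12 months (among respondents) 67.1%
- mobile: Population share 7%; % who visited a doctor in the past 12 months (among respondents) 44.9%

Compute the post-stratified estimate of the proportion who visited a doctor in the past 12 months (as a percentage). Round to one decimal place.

Reweight to the known device distribution:
  landline: 0.61 × 72.2 = 44.042
  mail: 0.32 × 67.1 = 21.472
  mobile: 0.07 × 44.9 = 3.143
Post-stratified estimate = 68.657 → 68.7%.

68.7%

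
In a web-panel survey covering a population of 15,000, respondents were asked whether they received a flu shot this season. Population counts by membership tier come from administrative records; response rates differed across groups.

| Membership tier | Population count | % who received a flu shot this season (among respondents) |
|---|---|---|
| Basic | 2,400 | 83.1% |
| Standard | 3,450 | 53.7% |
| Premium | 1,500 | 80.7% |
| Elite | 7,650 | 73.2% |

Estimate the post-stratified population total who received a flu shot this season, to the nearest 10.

Estimated count per cell = population count × respondent percentage:
  Basic: 2,400 × 83.1% = 1994.4
  Standard: 3,450 × 53.7% = 1852.65
  Premium: 1,500 × 80.7% = 1210.5
  Elite: 7,650 × 73.2% = 5599.8
Estimated total = 10657.4 → 10,660.

10,660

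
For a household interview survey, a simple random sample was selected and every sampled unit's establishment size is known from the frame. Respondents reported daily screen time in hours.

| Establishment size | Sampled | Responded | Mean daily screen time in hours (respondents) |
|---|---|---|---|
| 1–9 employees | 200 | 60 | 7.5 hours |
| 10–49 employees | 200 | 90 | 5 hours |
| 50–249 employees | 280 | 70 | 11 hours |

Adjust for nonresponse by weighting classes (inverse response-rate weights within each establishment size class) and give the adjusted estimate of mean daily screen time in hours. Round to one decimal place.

8.2

Response rates by class: 1–9 employees 60/200 = 30%, 10–49 employees 90/200 = 45%, 50–249 employees 70/280 = 25%.
Each respondent's weight = sampled/responded in their class; summing within a class gives n_sampled, so:
  1–9 employees: 200 × 7.5 = 1500
  10–49 employees: 200 × 5 = 1000
  50–249 employees: 280 × 11 = 3080
Adjusted estimate = 5580 / 680 = 8.20588 → 8.2.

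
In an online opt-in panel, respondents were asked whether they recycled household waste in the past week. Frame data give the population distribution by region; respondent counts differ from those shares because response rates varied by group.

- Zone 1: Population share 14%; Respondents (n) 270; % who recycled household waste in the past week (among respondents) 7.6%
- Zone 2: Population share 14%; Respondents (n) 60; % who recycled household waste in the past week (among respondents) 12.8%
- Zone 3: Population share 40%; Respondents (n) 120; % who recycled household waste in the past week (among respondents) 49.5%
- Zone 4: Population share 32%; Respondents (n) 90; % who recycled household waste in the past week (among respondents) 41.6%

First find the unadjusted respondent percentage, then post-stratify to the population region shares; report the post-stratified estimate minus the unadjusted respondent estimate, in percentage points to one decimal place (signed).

Without adjustment, the pooled respondent share is:
  (270/540)×7.6 + (60/540)×12.8 + (120/540)×49.5 + (90/540)×41.6 = 23.1556%
Post-stratifying to population shares instead:
  0.14×7.6 + 0.14×12.8 + 0.4×49.5 + 0.32×41.6 = 35.968%
Difference = 35.968 − 23.1556 = 12.8124 pp.

+12.8 percentage points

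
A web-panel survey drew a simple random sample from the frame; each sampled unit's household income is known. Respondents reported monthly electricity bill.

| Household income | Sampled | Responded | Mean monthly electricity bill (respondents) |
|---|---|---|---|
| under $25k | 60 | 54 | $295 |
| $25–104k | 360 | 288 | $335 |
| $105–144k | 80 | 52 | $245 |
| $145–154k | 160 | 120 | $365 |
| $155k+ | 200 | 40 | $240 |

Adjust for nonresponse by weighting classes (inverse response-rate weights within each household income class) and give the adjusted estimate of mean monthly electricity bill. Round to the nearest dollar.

$307

Response rates by class: under $25k 54/60 = 90%, $25–104k 288/360 = 80%, $105–144k 52/80 = 65%, $145–154k 120/160 = 75%, $155k+ 40/200 = 20%.
Inverse-response-rate weighting restores each class to its sampled count, so class totals weight by n_sampled:
  under $25k: 60 × 295 = 17,700
  $25–104k: 360 × 335 = 120,600
  $105–144k: 80 × 245 = 19,600
  $145–154k: 160 × 365 = 58,400
  $155k+: 200 × 240 = 48,000
Adjusted estimate = 264,300 / 860 = 307.326 → $307.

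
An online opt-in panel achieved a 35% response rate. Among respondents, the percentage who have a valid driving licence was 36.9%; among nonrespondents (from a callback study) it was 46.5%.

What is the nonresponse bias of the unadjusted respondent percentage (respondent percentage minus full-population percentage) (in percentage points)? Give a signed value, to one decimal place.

Nonresponse fraction = 1 − 0.35 = 0.65.
Bias = (nonresponse fraction) × (respondent percentage − nonrespondent percentage)
     = 0.65 × (36.9 − 46.5) = 0.65 × -9.6 = -6.24.

-6.2 percentage points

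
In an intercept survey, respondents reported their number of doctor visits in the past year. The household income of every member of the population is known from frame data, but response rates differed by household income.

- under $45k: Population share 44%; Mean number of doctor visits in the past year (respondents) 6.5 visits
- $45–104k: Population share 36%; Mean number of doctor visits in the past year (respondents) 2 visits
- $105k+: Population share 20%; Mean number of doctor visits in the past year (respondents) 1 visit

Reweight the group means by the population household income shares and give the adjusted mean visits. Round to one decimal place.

Reweight to the known household income distribution:
  under $45k: 0.44 × 6.5 = 2.86
  $45–104k: 0.36 × 2 = 0.72
  $105k+: 0.2 × 1 = 0.2
Post-stratified estimate = 3.78 → 3.8.

3.8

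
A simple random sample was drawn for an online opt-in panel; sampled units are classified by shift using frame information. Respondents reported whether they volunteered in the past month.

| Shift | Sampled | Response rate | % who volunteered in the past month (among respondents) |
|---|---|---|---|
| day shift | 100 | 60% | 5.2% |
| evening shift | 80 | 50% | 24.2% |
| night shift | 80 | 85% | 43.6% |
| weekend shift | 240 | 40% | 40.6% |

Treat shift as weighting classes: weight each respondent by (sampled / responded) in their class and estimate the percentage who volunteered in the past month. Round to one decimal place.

31.4%

With weight = n_sampled/n_responded per class, the weighted class total is n_sampled:
  day shift: 100 × 5.2 = 520
  evening shift: 80 × 24.2 = 1936
  night shift: 80 × 43.6 = 3488
  weekend shift: 240 × 40.6 = 9744
Adjusted estimate = 15,688 / 500 = 31.376 → 31.4%.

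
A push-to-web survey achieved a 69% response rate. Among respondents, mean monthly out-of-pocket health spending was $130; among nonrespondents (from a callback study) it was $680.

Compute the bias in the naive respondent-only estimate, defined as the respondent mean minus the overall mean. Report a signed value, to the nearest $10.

Nonresponse fraction = 1 − 0.69 = 0.31.
Bias = (nonresponse fraction) × (respondent mean − nonrespondent mean)
     = 0.31 × (130 − 680) = 0.31 × -550 = -170.5.

-$170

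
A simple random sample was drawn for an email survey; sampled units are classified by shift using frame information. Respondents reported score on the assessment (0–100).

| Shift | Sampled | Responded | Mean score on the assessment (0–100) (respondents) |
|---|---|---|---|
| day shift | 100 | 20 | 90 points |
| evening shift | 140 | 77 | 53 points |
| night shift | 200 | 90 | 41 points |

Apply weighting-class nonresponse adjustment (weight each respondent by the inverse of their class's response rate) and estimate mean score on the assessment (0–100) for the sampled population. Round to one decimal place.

56.0

Response rates by class: day shift 20/100 = 20%, evening shift 77/140 = 55%, night shift 90/200 = 45%.
With weight = n_sampled/n_responded per class, the weighted class total is n_sampled:
  day shift: 100 × 90 = 9000
  evening shift: 140 × 53 = 7420
  night shift: 200 × 41 = 8200
Adjusted estimate = 24,620 / 440 = 55.9545 → 56.0.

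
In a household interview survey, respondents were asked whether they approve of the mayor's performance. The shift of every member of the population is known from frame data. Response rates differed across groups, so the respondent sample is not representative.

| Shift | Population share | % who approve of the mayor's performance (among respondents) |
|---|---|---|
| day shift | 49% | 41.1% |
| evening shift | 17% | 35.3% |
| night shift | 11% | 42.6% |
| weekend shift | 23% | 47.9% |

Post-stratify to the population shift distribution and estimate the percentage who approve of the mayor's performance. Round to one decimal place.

Each cell contributes population-share × respondent value:
  day shift: 0.49 × 41.1 = 20.139
  evening shift: 0.17 × 35.3 = 6.001
  night shift: 0.11 × 42.6 = 4.686
  weekend shift: 0.23 × 47.9 = 11.017
Post-stratified estimate = 41.843 → 41.8%.

41.8%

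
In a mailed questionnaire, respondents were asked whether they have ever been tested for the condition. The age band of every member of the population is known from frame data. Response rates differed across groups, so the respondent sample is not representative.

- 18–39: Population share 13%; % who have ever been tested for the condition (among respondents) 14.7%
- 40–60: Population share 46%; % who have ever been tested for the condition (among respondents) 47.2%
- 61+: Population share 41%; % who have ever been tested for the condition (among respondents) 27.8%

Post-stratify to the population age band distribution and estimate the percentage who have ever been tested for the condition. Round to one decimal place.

35.0%

Each cell contributes population-share × respondent value:
  18–39: 0.13 × 14.7 = 1.911
  40–60: 0.46 × 47.2 = 21.712
  61+: 0.41 × 27.8 = 11.398
Post-stratified estimate = 35.021 → 35.0%.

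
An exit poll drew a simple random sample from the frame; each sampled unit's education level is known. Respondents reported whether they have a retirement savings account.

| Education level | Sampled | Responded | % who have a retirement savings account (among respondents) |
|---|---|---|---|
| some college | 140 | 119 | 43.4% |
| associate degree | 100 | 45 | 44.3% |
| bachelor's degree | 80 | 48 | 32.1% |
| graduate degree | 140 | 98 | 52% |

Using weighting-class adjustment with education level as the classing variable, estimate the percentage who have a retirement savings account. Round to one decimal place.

Response rates by class: some college 119/140 = 85%, associate degree 45/100 = 45%, bachelor's degree 48/80 = 60%, graduate degree 98/140 = 70%.
Inverse-response-rate weighting restores each class to its sampled count, so class totals weight by n_sampled:
  some college: 140 × 43.4 = 6076
  associate degree: 100 × 44.3 = 4430
  bachelor's degree: 80 × 32.1 = 2568
  graduate degree: 140 × 52 = 7280
Adjusted estimate = 20,354 / 460 = 44.2478 → 44.2%.

44.2%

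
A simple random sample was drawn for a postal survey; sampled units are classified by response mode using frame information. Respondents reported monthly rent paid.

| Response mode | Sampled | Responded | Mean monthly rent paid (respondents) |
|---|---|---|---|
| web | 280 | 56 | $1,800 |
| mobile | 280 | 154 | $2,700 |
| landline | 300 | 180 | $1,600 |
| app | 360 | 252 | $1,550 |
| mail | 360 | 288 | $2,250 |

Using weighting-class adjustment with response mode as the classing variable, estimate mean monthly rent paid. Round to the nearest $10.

$1,970

Response rates by class: web 56/280 = 20%, mobile 154/280 = 55%, landline 180/300 = 60%, app 252/360 = 70%, mail 288/360 = 80%.
Weighting each respondent by the inverse class response rate inflates each class back to its sampled size, so the class weight is n_sampled:
  web: 280 × 1800 = 504,000
  mobile: 280 × 2700 = 756,000
  landline: 300 × 1600 = 480,000
  app: 360 × 1550 = 558,000
  mail: 360 × 2250 = 810,000
Adjusted estimate = 3,108,000 / 1,580 = 1967.09 → $1,970.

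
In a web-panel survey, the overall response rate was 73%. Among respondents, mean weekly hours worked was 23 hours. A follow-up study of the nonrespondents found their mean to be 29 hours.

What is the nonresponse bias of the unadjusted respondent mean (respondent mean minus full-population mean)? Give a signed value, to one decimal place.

-1.6

Nonresponse fraction = 1 − 0.73 = 0.27.
Bias = (nonresponse fraction) × (respondent mean − nonrespondent mean)
     = 0.27 × (23 − 29) = 0.27 × -6 = -1.62.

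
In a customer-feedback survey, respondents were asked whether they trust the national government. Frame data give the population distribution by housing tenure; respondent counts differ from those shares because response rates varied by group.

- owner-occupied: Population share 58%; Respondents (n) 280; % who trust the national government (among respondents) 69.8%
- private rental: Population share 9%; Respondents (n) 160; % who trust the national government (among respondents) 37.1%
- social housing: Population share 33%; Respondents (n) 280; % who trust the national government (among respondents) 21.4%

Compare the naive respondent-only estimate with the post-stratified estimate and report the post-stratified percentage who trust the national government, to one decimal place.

50.9%

Naive respondent-only estimate (weights = respondent counts):
  (280/720)×69.8 + (160/720)×37.1 + (280/720)×21.4 = 43.7111%
Post-stratifying to population shares instead:
  0.58×69.8 + 0.09×37.1 + 0.33×21.4 = 50.885%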